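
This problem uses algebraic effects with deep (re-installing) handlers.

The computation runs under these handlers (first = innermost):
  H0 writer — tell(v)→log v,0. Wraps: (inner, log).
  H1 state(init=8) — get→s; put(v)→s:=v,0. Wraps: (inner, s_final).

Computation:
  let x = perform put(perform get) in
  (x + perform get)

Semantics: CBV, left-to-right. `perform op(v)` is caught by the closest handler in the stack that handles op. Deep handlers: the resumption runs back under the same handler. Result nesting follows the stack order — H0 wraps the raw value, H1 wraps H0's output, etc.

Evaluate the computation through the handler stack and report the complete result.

Answer: ((8, ()), 8)

Working:
get @ H1 ⇒ 8
put(8) @ H1 ⇒ s:=8
get @ H1 ⇒ 8
H0 returns (8, ())
H1 returns ((8, ()), 8)
= ((8, ()), 8)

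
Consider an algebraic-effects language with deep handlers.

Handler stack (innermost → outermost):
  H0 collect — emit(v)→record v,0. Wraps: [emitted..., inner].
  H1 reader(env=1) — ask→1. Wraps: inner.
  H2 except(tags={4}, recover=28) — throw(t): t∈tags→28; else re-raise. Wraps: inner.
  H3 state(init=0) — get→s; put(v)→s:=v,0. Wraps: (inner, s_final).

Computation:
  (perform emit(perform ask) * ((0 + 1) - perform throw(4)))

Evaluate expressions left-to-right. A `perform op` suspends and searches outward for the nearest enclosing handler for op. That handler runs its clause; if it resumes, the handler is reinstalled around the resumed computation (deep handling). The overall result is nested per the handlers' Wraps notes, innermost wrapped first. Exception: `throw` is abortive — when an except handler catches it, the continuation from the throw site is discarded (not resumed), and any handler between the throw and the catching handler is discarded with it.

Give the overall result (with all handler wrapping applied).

Step-by-step:
ask @ H1 ⇒ 1
emit(1) @ H0 ⇒ out+=1
throw(4) @ H2 caught ⇒ 28
H3 returns (28, 0)
= (28, 0)

Answer: (28, 0)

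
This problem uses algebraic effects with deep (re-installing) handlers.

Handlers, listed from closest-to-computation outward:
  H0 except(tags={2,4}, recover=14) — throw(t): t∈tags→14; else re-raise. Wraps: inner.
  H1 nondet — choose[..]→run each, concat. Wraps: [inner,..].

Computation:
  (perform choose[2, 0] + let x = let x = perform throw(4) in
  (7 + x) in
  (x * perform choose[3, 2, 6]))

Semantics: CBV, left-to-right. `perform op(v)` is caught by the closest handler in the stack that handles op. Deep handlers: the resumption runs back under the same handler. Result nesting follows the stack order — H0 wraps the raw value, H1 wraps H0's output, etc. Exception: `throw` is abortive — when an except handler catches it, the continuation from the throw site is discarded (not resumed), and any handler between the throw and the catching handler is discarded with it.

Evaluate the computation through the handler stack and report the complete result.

Evaluation trace:
choose[2, 0] @ H1
  branch[0] choose=2:
    throw(4) @ H0 caught ⇒ 14
    H1 returns [14]
  branch[1] choose=0:
    throw(4) @ H0 caught ⇒ 14
    H1 returns [14]
= [14, 14]

Answer: [14, 14]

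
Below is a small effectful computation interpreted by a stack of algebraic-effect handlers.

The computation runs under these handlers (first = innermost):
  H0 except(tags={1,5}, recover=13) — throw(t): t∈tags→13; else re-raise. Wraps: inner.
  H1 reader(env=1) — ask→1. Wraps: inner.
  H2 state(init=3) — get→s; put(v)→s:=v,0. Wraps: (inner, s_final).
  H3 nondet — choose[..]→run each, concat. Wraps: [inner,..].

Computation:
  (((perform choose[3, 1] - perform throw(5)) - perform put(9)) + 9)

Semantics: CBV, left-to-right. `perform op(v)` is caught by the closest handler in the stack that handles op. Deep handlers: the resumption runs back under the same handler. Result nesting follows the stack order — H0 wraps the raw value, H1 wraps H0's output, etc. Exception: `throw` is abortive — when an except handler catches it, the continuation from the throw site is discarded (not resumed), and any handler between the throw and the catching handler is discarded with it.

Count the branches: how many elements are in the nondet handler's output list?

Working:
choose[3, 1] @ H3
  branch[0] choose=3:
    throw(5) @ H0 caught ⇒ 13
    H1 returns 13
    H2 returns (13, 3)
    H3 returns [(13, 3)]
  branch[1] choose=1:
    throw(5) @ H0 caught ⇒ 13
    H1 returns 13
    H2 returns (13, 3)
    H3 returns [(13, 3)]
= [(13, 3), (13, 3)]

Answer: 2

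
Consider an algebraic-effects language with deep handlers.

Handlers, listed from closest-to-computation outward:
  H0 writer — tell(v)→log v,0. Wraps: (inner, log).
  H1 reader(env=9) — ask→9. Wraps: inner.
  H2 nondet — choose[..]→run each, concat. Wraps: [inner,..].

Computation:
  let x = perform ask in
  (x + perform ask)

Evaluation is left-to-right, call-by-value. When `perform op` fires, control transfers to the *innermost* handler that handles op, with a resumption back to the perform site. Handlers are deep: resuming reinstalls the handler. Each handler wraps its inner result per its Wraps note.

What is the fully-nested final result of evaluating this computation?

Working:
ask @ H1 ⇒ 9
ask @ H1 ⇒ 9
H0 returns (18, ())
H1 returns (18, ())
H2 returns [(18, ())]
= [(18, ())]

Answer: [(18, ())]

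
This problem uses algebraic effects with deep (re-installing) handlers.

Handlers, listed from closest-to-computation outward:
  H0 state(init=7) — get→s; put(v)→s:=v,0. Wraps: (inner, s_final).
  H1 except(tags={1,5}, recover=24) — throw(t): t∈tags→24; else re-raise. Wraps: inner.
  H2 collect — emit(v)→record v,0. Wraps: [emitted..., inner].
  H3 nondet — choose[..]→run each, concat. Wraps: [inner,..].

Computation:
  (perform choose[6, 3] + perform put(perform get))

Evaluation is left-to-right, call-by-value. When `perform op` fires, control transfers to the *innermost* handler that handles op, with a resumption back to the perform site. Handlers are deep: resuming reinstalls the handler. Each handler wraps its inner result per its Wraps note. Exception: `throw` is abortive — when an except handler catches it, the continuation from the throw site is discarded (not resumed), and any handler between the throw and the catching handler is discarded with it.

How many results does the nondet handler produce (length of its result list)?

Answer: 2

Working:
choose[6, 3] @ H3
  branch[0] choose=6:
    get @ H0 ⇒ 7
    put(7) @ H0 ⇒ s:=7
    H0 returns (6, 7)
    H1 returns (6, 7)
    H2 returns [(6, 7)]
    H3 returns [[(6, 7)]]
  branch[1] choose=3:
    get @ H0 ⇒ 7
    put(7) @ H0 ⇒ s:=7
    H0 returns (3, 7)
    H1 returns (3, 7)
    H2 returns [(3, 7)]
    H3 returns [[(3, 7)]]
= [[(6, 7)], [(3, 7)]]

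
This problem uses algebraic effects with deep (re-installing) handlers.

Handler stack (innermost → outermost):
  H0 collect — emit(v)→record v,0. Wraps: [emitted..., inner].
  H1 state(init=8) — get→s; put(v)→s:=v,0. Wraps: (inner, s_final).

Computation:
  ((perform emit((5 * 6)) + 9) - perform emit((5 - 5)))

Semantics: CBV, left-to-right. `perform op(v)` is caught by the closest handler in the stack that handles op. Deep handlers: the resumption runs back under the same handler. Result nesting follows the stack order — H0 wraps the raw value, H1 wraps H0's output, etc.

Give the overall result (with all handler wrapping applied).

Answer: ([30, 0, 9], 8)

Working:
emit(30) @ H0 ⇒ out+=30
emit(0) @ H0 ⇒ out+=0
H0 returns [30, 0, 9]
H1 returns ([30, 0, 9], 8)
= ([30, 0, 9], 8)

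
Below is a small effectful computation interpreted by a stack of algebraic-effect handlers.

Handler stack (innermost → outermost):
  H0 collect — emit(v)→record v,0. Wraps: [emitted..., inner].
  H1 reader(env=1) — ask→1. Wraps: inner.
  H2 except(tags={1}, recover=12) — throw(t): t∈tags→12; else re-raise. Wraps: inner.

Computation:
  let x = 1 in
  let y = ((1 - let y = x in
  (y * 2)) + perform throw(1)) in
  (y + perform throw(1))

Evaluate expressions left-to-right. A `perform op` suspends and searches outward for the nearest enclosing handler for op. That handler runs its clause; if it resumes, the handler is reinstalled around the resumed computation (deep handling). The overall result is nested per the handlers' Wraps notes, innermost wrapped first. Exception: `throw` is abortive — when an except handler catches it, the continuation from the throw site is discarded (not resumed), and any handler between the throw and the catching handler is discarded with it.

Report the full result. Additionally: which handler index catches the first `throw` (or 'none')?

Working:
throw(1) @ H2 caught ⇒ 12
= 12

Answer: 12 ; first throw caught by: H2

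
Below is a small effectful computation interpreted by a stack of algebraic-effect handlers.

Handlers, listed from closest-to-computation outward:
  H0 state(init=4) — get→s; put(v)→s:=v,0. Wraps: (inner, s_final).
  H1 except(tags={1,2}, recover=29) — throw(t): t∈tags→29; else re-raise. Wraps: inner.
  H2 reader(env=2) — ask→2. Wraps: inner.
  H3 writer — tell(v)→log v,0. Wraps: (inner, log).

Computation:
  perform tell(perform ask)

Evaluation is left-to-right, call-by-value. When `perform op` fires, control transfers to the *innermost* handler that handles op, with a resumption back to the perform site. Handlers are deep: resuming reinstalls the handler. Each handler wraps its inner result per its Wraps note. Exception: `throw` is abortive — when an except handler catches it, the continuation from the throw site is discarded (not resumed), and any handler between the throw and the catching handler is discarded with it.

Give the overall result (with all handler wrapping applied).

Answer: ((0, 4), (2))

Step-by-step:
ask @ H2 ⇒ 2
tell(2) @ H3 ⇒ log+=2
H0 returns (0, 4)
H1 returns (0, 4)
H2 returns (0, 4)
H3 returns ((0, 4), (2))
= ((0, 4), (2))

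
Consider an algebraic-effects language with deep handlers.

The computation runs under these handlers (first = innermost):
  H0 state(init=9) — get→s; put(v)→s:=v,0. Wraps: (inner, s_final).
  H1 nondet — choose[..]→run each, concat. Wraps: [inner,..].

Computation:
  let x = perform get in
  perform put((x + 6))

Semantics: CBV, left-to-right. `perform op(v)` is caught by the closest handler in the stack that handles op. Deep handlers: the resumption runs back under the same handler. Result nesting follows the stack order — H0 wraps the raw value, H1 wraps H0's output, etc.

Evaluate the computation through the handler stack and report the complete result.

Evaluation trace:
get @ H0 ⇒ 9
put(15) @ H0 ⇒ s:=15
H0 returns (0, 15)
H1 returns [(0, 15)]
= [(0, 15)]

Answer: [(0, 15)]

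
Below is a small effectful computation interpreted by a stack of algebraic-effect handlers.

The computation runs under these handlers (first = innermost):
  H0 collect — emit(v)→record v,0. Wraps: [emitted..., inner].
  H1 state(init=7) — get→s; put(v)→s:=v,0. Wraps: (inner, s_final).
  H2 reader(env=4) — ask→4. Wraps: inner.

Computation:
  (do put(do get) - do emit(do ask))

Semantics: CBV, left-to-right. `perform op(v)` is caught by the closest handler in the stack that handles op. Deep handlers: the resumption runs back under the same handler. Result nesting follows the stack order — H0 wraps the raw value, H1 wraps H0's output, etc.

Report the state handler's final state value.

Answer: 7

Working:
get @ H1 ⇒ 7
put(7) @ H1 ⇒ s:=7
ask @ H2 ⇒ 4
emit(4) @ H0 ⇒ out+=4
H0 returns [4, 0]
H1 returns ([4, 0], 7)
H2 returns ([4, 0], 7)
= ([4, 0], 7)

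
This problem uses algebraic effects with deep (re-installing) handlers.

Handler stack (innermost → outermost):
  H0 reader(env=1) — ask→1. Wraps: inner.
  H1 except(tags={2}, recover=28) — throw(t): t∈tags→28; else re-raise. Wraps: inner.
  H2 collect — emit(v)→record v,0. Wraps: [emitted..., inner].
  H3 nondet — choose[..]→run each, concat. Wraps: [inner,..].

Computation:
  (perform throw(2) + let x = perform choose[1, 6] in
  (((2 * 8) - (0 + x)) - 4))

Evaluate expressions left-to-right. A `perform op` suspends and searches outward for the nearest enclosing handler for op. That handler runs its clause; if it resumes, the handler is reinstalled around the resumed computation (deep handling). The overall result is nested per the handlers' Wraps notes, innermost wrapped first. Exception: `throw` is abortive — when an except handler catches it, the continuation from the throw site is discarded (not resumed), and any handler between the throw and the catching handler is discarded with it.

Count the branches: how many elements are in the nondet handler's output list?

Answer: 1

Working:
throw(2) @ H1 caught ⇒ 28
H2 returns [28]
H3 returns [[28]]
= [[28]]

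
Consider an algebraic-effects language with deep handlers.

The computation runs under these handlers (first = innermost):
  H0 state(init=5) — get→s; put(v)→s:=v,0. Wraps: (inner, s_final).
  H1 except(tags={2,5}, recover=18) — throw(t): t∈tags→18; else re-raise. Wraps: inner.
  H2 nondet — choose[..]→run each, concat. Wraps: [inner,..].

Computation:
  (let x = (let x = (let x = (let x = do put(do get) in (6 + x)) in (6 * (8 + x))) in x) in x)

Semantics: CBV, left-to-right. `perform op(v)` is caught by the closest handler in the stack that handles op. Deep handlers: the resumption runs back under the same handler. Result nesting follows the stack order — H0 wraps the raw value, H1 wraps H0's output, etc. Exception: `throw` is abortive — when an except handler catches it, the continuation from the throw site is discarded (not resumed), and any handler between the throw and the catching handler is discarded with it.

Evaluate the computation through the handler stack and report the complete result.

Answer: [(84, 5)]

Step-by-step:
get @ H0 ⇒ 5
put(5) @ H0 ⇒ s:=5
H0 returns (84, 5)
H1 returns (84, 5)
H2 returns [(84, 5)]
= [(84, 5)]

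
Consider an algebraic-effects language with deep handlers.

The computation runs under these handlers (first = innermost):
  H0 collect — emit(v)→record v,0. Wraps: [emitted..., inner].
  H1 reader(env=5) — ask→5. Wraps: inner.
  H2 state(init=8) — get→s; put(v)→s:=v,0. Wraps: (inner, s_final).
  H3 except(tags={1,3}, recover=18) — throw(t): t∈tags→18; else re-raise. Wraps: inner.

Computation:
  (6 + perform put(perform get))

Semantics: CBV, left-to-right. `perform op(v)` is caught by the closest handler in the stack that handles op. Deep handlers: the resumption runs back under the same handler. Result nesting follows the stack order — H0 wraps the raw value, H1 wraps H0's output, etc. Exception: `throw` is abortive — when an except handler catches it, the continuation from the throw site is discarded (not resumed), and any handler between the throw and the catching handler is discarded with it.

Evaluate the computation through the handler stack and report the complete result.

Answer: ([6], 8)

Working:
get @ H2 ⇒ 8
put(8) @ H2 ⇒ s:=8
H0 returns [6]
H1 returns [6]
H2 returns ([6], 8)
H3 returns ([6], 8)
= ([6], 8)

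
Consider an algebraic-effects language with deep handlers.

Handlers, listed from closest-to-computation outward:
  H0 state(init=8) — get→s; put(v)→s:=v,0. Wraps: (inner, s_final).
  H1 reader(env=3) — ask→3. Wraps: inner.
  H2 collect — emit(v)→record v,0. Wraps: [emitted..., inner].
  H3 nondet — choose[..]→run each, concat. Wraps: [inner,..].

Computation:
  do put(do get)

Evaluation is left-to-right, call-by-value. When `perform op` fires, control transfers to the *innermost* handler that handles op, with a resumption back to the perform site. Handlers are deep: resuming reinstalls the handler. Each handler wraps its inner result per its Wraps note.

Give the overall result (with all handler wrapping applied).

Working:
get @ H0 ⇒ 8
put(8) @ H0 ⇒ s:=8
H0 returns (0, 8)
H1 returns (0, 8)
H2 returns [(0, 8)]
H3 returns [[(0, 8)]]
= [[(0, 8)]]

Answer: [[(0, 8)]]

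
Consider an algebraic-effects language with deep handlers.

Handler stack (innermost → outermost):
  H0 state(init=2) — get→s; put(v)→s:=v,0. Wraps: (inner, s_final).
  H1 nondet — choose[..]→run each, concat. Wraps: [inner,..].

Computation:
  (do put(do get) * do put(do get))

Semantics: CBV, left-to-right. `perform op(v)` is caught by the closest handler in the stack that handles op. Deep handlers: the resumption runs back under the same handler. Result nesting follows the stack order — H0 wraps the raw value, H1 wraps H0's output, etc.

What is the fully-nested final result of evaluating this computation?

Step-by-step:
get @ H0 ⇒ 2
put(2) @ H0 ⇒ s:=2
get @ H0 ⇒ 2
put(2) @ H0 ⇒ s:=2
H0 returns (0, 2)
H1 returns [(0, 2)]
= [(0, 2)]

Answer: [(0, 2)]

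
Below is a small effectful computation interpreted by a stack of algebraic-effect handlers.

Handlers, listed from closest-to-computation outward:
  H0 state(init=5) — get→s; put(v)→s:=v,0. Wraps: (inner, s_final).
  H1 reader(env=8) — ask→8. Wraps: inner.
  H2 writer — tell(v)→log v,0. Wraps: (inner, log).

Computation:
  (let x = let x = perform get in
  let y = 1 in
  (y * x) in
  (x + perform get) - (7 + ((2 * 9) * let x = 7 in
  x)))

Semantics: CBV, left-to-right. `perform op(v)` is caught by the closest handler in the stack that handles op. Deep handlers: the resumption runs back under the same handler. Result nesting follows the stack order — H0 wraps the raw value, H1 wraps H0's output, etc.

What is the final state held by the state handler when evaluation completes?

Answer: 5

Evaluation trace:
get @ H0 ⇒ 5
get @ H0 ⇒ 5
H0 returns (-123, 5)
H1 returns (-123, 5)
H2 returns ((-123, 5), ())
= ((-123, 5), ())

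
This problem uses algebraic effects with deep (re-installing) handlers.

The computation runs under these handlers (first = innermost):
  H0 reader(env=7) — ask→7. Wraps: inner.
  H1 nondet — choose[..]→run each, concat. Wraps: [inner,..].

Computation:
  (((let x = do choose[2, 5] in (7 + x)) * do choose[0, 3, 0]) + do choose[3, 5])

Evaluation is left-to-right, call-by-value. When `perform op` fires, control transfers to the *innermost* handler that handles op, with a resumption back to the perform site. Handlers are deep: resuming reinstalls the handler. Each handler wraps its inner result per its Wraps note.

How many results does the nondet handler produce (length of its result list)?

Answer: 12

Evaluation trace:
choose[2, 5] @ H1
  branch[0] choose=2:
    choose[0, 3, 0] @ H1
      branch[0] choose=0:
        choose[3, 5] @ H1
          branch[0] choose=3:
            H0 returns 3
            H1 returns [3]
          branch[1] choose=5:
            H0 returns 5
            H1 returns [5]
      branch[1] choose=3:
        choose[3, 5] @ H1
          branch[0] choose=3:
            H0 returns 30
            H1 returns [30]
          branch[1] choose=5:
            H0 returns 32
            H1 returns [32]
      branch[2] choose=0:
        choose[3, 5] @ H1
          branch[0] choose=3:
            H0 returns 3
            H1 returns [3]
          branch[1] choose=5:
            H0 returns 5
            H1 returns [5]
  branch[1] choose=5:
    choose[0, 3, 0] @ H1
      branch[0] choose=0:
        choose[3, 5] @ H1
          branch[0] choose=3:
            H0 returns 3
            H1 returns [3]
          branch[1] choose=5:
            H0 returns 5
            H1 returns [5]
      branch[1] choose=3:
        choose[3, 5] @ H1
          branch[0] choose=3:
            H0 returns 39
            H1 returns [39]
          branch[1] choose=5:
            H0 returns 41
            H1 returns [41]
      branch[2] choose=0:
        choose[3, 5] @ H1
          branch[0] choose=3:
            H0 returns 3
            H1 returns [3]
          branch[1] choose=5:
            H0 returns 5
            H1 returns [5]
= [3, 5, 30, 32, 3, 5, 3, 5, 39, 41, 3, 5]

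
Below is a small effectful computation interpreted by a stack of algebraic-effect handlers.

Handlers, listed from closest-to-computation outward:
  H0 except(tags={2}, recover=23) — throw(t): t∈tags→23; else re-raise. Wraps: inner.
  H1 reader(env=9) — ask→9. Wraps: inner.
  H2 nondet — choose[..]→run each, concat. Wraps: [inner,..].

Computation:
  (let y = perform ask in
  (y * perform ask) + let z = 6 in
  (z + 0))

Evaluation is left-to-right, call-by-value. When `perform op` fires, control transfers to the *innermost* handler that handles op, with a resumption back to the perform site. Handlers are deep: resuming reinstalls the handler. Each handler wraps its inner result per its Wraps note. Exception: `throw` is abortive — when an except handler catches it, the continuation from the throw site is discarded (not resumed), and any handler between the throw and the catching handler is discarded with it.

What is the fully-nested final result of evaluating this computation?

Answer: [87]

Evaluation trace:
ask @ H1 ⇒ 9
ask @ H1 ⇒ 9
H0 returns 87
H1 returns 87
H2 returns [87]
= [87]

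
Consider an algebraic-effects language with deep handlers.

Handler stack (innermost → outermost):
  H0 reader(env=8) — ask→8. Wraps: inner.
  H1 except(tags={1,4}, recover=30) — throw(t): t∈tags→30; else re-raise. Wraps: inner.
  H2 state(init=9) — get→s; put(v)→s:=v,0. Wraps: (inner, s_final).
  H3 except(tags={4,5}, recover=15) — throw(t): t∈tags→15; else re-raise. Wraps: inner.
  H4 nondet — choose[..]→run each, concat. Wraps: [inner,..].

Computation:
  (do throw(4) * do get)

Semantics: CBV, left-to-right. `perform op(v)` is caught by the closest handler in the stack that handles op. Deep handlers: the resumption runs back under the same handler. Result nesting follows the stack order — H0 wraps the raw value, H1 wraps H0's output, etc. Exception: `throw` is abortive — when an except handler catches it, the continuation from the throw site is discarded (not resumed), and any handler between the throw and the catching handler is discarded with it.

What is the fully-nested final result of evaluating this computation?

Step-by-step:
throw(4) @ H1 caught ⇒ 30
H2 returns (30, 9)
H3 returns (30, 9)
H4 returns [(30, 9)]
= [(30, 9)]

Answer: [(30, 9)]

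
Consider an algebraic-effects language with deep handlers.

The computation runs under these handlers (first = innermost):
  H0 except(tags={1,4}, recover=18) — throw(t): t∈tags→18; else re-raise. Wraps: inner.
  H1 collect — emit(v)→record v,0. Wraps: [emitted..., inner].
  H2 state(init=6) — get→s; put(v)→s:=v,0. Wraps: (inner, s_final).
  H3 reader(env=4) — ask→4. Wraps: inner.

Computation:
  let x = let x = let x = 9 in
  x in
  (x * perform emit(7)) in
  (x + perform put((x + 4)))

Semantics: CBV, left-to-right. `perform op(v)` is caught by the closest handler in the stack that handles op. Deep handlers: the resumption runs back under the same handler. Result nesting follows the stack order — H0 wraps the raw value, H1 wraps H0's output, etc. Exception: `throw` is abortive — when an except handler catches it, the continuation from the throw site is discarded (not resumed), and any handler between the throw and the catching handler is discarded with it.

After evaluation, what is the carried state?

Answer: 4

Working:
emit(7) @ H1 ⇒ out+=7
put(4) @ H2 ⇒ s:=4
H0 returns 0
H1 returns [7, 0]
H2 returns ([7, 0], 4)
H3 returns ([7, 0], 4)
= ([7, 0], 4)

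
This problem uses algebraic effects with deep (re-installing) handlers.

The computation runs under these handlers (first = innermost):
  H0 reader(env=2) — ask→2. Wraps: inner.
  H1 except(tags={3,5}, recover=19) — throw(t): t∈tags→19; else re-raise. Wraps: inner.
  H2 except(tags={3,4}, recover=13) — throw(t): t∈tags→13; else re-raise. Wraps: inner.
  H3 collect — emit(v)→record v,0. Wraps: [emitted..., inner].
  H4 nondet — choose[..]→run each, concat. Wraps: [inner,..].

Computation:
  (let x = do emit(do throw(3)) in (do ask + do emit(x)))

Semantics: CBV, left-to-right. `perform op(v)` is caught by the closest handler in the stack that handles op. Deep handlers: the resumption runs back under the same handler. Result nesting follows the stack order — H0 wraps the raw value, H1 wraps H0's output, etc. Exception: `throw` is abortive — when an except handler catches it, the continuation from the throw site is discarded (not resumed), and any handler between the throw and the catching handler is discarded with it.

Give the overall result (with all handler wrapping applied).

Step-by-step:
throw(3) @ H1 caught ⇒ 19
H2 returns 19
H3 returns [19]
H4 returns [[19]]
= [[19]]

Answer: [[19]]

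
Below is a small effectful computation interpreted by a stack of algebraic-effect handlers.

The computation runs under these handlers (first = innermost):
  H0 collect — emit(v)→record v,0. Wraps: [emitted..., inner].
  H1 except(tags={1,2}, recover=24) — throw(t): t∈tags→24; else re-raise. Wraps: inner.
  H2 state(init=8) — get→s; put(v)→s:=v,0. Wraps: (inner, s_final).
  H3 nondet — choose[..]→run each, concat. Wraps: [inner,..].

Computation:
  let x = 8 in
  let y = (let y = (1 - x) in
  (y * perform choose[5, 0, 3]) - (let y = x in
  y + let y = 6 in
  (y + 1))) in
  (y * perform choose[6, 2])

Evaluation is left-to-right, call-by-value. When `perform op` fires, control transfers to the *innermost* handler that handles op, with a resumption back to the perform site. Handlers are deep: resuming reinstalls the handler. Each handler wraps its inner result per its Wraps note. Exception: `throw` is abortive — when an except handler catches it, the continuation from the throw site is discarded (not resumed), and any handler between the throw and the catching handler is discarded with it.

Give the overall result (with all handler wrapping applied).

Answer: [([-300], 8), ([-100], 8), ([-90], 8), ([-30], 8), ([-216], 8), ([-72], 8)]

Evaluation trace:
choose[5, 0, 3] @ H3
  branch[0] choose=5:
    choose[6, 2] @ H3
      branch[0] choose=6:
        H0 returns [-300]
        H1 returns [-300]
        H2 returns ([-300], 8)
        H3 returns [([-300], 8)]
      branch[1] choose=2:
        H0 returns [-100]
        H1 returns [-100]
        H2 returns ([-100], 8)
        H3 returns [([-100], 8)]
  branch[1] choose=0:
    choose[6, 2] @ H3
      branch[0] choose=6:
        H0 returns [-90]
        H1 returns [-90]
        H2 returns ([-90], 8)
        H3 returns [([-90], 8)]
      branch[1] choose=2:
        H0 returns [-30]
        H1 returns [-30]
        H2 returns ([-30], 8)
        H3 returns [([-30], 8)]
  branch[2] choose=3:
    choose[6, 2] @ H3
      branch[0] choose=6:
        H0 returns [-216]
        H1 returns [-216]
        H2 returns ([-216], 8)
        H3 returns [([-216], 8)]
      branch[1] choose=2:
        H0 returns [-72]
        H1 returns [-72]
        H2 returns ([-72], 8)
        H3 returns [([-72], 8)]
= [([-300], 8), ([-100], 8), ([-90], 8), ([-30], 8), ([-216], 8), ([-72], 8)]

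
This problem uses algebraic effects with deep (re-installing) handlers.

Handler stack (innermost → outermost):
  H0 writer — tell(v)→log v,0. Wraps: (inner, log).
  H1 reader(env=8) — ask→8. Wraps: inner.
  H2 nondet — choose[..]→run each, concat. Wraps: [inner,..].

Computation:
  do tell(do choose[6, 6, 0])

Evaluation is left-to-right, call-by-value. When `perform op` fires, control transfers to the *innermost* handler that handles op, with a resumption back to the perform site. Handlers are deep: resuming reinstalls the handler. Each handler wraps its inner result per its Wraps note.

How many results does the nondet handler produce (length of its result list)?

Answer: 3

Evaluation trace:
choose[6, 6, 0] @ H2
  branch[0] choose=6:
    tell(6) @ H0 ⇒ log+=6
    H0 returns (0, (6))
    H1 returns (0, (6))
    H2 returns [(0, (6))]
  branch[1] choose=6:
    tell(6) @ H0 ⇒ log+=6
    H0 returns (0, (6))
    H1 returns (0, (6))
    H2 returns [(0, (6))]
  branch[2] choose=0:
    tell(0) @ H0 ⇒ log+=0
    H0 returns (0, (0))
    H1 returns (0, (0))
    H2 returns [(0, (0))]
= [(0, (6)), (0, (6)), (0, (0))]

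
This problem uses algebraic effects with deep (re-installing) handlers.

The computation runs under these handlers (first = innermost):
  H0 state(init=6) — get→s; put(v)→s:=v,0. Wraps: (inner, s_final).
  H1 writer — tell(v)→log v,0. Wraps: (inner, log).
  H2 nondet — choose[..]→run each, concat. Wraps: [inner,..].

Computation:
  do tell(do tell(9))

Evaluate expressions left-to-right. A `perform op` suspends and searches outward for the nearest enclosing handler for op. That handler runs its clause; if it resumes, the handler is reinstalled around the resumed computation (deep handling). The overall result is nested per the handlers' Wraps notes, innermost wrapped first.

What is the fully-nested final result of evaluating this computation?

Step-by-step:
tell(9) @ H1 ⇒ log+=9
tell(0) @ H1 ⇒ log+=0
H0 returns (0, 6)
H1 returns ((0, 6), (9, 0))
H2 returns [((0, 6), (9, 0))]
= [((0, 6), (9, 0))]

Answer: [((0, 6), (9, 0))]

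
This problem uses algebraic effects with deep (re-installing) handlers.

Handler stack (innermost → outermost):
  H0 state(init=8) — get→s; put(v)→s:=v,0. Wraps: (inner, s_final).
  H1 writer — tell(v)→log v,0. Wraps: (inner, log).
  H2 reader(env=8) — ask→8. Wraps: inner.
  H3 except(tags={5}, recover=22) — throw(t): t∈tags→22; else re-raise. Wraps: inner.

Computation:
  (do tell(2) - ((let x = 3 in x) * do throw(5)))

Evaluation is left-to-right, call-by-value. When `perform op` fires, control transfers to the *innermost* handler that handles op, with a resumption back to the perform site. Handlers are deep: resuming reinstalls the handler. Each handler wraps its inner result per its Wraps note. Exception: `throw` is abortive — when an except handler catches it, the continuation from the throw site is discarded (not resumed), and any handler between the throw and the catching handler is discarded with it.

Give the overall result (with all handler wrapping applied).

Answer: 22

Step-by-step:
tell(2) @ H1 ⇒ log+=2
throw(5) @ H3 caught ⇒ 22
= 22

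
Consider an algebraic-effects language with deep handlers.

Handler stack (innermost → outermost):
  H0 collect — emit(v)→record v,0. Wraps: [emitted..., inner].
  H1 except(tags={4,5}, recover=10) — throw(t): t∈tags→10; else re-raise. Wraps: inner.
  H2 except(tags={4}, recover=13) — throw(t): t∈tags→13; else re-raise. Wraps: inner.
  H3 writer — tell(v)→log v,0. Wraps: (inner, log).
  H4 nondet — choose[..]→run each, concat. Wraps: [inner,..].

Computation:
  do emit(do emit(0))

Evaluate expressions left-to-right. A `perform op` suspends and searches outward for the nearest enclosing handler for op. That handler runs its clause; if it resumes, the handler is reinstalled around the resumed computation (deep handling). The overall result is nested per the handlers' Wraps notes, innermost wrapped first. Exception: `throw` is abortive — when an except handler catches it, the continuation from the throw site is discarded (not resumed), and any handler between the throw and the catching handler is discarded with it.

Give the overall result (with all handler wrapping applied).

Answer: [([0, 0, 0], ())]

Step-by-step:
emit(0) @ H0 ⇒ out+=0
emit(0) @ H0 ⇒ out+=0
H0 returns [0, 0, 0]
H1 returns [0, 0, 0]
H2 returns [0, 0, 0]
H3 returns ([0, 0, 0], ())
H4 returns [([0, 0, 0], ())]
= [([0, 0, 0], ())]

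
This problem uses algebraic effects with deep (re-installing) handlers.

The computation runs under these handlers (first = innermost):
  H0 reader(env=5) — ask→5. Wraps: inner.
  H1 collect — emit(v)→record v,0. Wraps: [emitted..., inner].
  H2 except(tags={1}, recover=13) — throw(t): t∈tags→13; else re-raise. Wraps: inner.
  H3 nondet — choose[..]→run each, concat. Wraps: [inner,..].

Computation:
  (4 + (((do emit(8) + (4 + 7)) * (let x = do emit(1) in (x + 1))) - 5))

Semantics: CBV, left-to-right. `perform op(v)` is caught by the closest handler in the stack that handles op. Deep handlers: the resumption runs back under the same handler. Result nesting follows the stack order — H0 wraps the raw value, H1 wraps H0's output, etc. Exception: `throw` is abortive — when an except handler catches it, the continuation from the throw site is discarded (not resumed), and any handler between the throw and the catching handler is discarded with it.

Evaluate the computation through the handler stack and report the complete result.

Step-by-step:
emit(8) @ H1 ⇒ out+=8
emit(1) @ H1 ⇒ out+=1
H0 returns 10
H1 returns [8, 1, 10]
H2 returns [8, 1, 10]
H3 returns [[8, 1, 10]]
= [[8, 1, 10]]

Answer: [[8, 1, 10]]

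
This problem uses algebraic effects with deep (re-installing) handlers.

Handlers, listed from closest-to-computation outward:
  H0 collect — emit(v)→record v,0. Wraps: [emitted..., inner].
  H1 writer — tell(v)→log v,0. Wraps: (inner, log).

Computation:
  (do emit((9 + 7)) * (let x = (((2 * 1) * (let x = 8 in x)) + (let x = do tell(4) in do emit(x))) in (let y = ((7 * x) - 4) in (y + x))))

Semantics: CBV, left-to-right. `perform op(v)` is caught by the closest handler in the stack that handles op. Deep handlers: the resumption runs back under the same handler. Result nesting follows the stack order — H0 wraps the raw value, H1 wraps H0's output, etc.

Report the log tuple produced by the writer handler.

Answer: (4)

Step-by-step:
emit(16) @ H0 ⇒ out+=16
tell(4) @ H1 ⇒ log+=4
emit(0) @ H0 ⇒ out+=0
H0 returns [16, 0, 0]
H1 returns ([16, 0, 0], (4))
= ([16, 0, 0], (4))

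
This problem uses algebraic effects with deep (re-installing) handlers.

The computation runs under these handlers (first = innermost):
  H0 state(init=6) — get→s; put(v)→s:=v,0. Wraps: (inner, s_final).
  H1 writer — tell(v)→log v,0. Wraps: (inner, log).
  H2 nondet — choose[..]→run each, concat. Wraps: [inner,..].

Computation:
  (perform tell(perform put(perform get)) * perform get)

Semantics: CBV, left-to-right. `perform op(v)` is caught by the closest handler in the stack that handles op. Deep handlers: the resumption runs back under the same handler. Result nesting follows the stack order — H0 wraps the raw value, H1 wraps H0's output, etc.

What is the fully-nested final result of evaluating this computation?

Answer: [((0, 6), (0))]

Working:
get @ H0 ⇒ 6
put(6) @ H0 ⇒ s:=6
tell(0) @ H1 ⇒ log+=0
get @ H0 ⇒ 6
H0 returns (0, 6)
H1 returns ((0, 6), (0))
H2 returns [((0, 6), (0))]
= [((0, 6), (0))]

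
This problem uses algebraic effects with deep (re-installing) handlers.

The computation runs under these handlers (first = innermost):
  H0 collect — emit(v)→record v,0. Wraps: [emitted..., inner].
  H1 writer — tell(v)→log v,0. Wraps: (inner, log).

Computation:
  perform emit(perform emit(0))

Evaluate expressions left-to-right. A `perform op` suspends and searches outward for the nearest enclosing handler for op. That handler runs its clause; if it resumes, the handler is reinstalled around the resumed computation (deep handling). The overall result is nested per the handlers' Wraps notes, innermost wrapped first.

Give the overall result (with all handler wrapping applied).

Working:
emit(0) @ H0 ⇒ out+=0
emit(0) @ H0 ⇒ out+=0
H0 returns [0, 0, 0]
H1 returns ([0, 0, 0], ())
= ([0, 0, 0], ())

Answer: ([0, 0, 0], ())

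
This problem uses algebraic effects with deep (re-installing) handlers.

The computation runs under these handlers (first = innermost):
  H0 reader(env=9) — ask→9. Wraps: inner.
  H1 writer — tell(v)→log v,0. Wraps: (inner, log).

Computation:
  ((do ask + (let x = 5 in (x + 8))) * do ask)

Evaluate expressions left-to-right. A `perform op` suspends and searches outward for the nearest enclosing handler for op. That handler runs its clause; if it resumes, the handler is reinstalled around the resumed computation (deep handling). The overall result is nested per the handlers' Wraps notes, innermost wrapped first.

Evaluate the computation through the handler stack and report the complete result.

Evaluation trace:
ask @ H0 ⇒ 9
ask @ H0 ⇒ 9
H0 returns 198
H1 returns (198, ())
= (198, ())

Answer: (198, ())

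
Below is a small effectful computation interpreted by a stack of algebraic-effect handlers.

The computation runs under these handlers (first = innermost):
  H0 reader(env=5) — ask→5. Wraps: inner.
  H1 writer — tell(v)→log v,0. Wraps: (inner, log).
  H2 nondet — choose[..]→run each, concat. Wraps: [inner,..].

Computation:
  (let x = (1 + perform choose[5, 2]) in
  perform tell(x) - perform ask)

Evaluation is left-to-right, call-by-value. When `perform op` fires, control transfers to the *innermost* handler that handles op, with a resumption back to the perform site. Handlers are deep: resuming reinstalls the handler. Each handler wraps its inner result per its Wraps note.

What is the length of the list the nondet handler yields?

Evaluation trace:
choose[5, 2] @ H2
  branch[0] choose=5:
    tell(6) @ H1 ⇒ log+=6
    ask @ H0 ⇒ 5
    H0 returns -5
    H1 returns (-5, (6))
    H2 returns [(-5, (6))]
  branch[1] choose=2:
    tell(3) @ H1 ⇒ log+=3
    ask @ H0 ⇒ 5
    H0 returns -5
    H1 returns (-5, (3))
    H2 returns [(-5, (3))]
= [(-5, (6)), (-5, (3))]

Answer: 2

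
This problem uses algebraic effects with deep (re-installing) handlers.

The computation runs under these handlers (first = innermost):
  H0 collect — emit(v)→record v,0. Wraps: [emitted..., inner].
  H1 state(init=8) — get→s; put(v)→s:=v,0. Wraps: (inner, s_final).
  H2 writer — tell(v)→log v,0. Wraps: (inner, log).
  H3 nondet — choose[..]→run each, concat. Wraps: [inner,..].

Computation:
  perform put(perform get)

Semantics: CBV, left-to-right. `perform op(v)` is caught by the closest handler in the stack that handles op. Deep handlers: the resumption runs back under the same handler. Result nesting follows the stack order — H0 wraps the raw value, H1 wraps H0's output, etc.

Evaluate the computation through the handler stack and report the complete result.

Working:
get @ H1 ⇒ 8
put(8) @ H1 ⇒ s:=8
H0 returns [0]
H1 returns ([0], 8)
H2 returns (([0], 8), ())
H3 returns [(([0], 8), ())]
= [(([0], 8), ())]

Answer: [(([0], 8), ())]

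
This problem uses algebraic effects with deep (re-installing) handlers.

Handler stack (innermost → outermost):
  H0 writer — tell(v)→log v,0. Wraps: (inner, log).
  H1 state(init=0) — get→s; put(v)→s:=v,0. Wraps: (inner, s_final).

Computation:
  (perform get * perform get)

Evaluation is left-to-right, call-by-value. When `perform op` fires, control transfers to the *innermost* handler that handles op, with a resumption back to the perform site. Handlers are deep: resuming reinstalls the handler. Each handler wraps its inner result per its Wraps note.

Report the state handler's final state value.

Working:
get @ H1 ⇒ 0
get @ H1 ⇒ 0
H0 returns (0, ())
H1 returns ((0, ()), 0)
= ((0, ()), 0)

Answer: 0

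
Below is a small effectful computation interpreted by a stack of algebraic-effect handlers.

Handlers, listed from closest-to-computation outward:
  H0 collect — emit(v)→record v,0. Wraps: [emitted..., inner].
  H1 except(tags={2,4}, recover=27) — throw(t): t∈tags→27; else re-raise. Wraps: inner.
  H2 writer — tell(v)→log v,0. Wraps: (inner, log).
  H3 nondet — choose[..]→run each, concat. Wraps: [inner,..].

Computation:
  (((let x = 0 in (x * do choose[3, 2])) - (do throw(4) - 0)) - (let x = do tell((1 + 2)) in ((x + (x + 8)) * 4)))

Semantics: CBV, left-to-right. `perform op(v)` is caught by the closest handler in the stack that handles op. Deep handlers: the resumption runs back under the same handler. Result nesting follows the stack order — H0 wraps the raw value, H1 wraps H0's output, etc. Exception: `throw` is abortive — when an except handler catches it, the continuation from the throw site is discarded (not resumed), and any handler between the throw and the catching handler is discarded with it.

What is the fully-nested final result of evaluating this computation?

Step-by-step:
choose[3, 2] @ H3
  branch[0] choose=3:
    throw(4) @ H1 caught ⇒ 27
    H2 returns (27, ())
    H3 returns [(27, ())]
  branch[1] choose=2:
    throw(4) @ H1 caught ⇒ 27
    H2 returns (27, ())
    H3 returns [(27, ())]
= [(27, ()), (27, ())]

Answer: [(27, ()), (27, ())]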